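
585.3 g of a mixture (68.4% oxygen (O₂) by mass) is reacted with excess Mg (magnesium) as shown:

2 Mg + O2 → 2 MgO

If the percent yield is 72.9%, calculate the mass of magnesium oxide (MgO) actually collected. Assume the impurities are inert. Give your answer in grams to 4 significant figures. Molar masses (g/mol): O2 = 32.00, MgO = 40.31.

735.3 g

Pure O2 available = 585.3 g × 0.684 = 400.35 g.
n(O2) = 400.35 g / 32.00 g/mol = 12.511 mol.
From the equation the O2:MgO mole ratio is 1:2, so n(MgO) = 12.511 × 2/1 = 25.022 mol.
Mass of MgO = 25.022 mol × 40.31 g/mol = 1008.6 g.
Actual mass collected = 1008.6 g × 0.729 = 735.28 g.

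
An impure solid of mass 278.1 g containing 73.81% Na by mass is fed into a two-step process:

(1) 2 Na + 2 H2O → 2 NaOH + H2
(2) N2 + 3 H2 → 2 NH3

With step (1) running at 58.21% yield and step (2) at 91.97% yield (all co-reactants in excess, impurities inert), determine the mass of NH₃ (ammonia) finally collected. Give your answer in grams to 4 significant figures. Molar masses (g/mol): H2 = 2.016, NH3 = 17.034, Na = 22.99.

27.14 g

Pure Na = 278.1 × 0.7381 = 205.27 g.
n(Na) = 205.27 / 22.99 = 8.9285 mol.
Step 1 (Na:H2 = 2:1): theoretical n(H2) = 4.4642 mol; at 58.21% yield, n(H2) = 2.5986 mol.
Step 2 (H2:NH3 = 3:2): theoretical n(NH3) = 1.7324 mol, so theoretical mass = 1.7324 × 17.034 = 29.510 g.
At 91.97% yield, actual mass of NH3 = 29.510 × 0.9197 = 27.140 g.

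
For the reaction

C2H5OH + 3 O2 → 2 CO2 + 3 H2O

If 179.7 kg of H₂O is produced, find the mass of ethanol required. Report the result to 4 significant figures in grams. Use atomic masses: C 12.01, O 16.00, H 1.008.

153200 g

M(H2O) = 2(1.008) + 16.00 = 18.016 g/mol.
M(C2H5OH) = 2(12.01) + 6(1.008) + 16.00 = 46.068 g/mol.
Convert: 179.7 kg = 179700 g.
n(H2O) = 179700 g / 18.016 g/mol = 9974.5 mol.
From the equation the H2O:C2H5OH mole ratio is 3:1, so n(C2H5OH) = 9974.5 × 1/3 = 3324.8 mol.
Mass of C2H5OH = 3324.8 mol × 46.068 g/mol = 153170 g.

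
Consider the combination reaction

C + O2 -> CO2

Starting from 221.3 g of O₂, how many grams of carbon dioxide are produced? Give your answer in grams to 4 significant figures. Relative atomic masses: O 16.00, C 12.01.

M(O2) = 2(16.00) = 32.00 g/mol.
M(CO2) = 12.01 + 2(16.00) = 44.01 g/mol.
n(O2) = 221.30 g / 32.00 g/mol = 6.9156 mol.
From the equation the O2:CO2 mole ratio is 1:1, so n(CO2) = 6.9156 × 1/1 = 6.9156 mol.
Mass of CO2 = 6.9156 mol × 44.01 g/mol = 304.36 g.

304.4 g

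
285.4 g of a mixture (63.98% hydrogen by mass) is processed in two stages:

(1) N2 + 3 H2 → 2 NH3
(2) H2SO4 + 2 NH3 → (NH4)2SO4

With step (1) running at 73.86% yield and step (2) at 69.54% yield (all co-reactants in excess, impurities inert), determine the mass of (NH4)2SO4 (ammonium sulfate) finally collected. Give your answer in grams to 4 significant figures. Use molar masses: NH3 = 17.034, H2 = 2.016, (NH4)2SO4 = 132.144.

Pure H2 = 285.4 × 0.6398 = 182.60 g.
n(H2) = 182.60 / 2.016 = 90.575 mol.
Step 1 (H2:NH3 = 3:2): theoretical n(NH3) = 60.383 mol; at 73.86% yield, n(NH3) = 44.599 mol.
Step 2 (NH3:(NH4)2SO4 = 2:1): theoretical n((NH4)2SO4) = 22.300 mol, so theoretical mass = 22.300 × 132.144 = 2946.7 g.
At 69.54% yield, actual mass of (NH4)2SO4 = 2946.7 × 0.6954 = 2049.2 g.

2049 g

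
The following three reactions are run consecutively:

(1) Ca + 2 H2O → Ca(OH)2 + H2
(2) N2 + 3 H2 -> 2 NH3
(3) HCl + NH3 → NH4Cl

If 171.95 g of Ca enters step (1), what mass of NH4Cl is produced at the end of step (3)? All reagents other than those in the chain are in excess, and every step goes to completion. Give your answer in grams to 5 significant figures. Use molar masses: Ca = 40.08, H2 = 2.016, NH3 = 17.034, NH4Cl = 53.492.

152.99 g

n(Ca) = 171.95 / 40.08 = 4.29017 mol.
Reaction (1): Ca→H2 ratio 1:1 ⇒ n(H2) = 4.29017 mol.
Reaction (2): H2→NH3 ratio 3:2 ⇒ n(NH3) = 2.86011 mol.
Reaction (3): NH3→NH4Cl ratio 1:1 ⇒ n(NH4Cl) = 2.86011 mol.
Mass of NH4Cl = 2.86011 × 53.492 = 152.993 g.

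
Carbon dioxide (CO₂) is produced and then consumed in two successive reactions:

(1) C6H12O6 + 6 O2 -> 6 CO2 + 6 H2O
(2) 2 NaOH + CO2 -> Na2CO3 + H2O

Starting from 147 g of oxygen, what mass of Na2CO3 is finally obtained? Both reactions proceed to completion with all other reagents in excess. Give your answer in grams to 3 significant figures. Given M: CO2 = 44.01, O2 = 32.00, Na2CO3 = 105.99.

487 g

n(O2) = 147.0 / 32.00 = 4.594 mol.
Step 1 gives a 6:6 ratio of O2 to CO2, so n(CO2) = 4.594 mol.
In step 2 the CO2:Na2CO3 ratio is 1:1, so n(Na2CO3) = 4.594 mol.
Mass of Na2CO3 = 4.594 × 105.99 = 486.9 g.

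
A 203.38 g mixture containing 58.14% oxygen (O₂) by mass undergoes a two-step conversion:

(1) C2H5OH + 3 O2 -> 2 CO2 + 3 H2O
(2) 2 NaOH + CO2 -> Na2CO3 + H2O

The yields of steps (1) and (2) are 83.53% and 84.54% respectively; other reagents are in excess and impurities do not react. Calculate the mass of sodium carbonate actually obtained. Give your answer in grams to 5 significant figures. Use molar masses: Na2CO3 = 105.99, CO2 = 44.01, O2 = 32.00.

Pure O2 = 203.38 × 0.5814 = 118.245 g.
n(O2) = 118.245 / 32.00 = 3.69516 mol.
Step 1 (O2:CO2 = 3:2): theoretical n(CO2) = 2.46344 mol; at 83.53% yield, n(CO2) = 2.05771 mol.
Step 2 (CO2:Na2CO3 = 1:1): theoretical n(Na2CO3) = 2.05771 mol, so theoretical mass = 2.05771 × 105.99 = 218.097 g.
At 84.54% yield, actual mass of Na2CO3 = 218.097 × 0.8454 = 184.379 g.

184.38 g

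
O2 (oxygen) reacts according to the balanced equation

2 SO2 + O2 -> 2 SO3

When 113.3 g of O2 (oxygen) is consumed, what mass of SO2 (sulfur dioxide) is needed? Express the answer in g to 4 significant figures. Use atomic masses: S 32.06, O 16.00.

M(O2) = 2(16.00) = 32.00 g/mol.
M(SO2) = 32.06 + 2(16.00) = 64.06 g/mol.
n(O2) = 113.30 g / 32.00 g/mol = 3.5406 mol.
From the equation the O2:SO2 mole ratio is 1:2, so n(SO2) = 3.5406 × 2/1 = 7.0812 mol.
Mass of SO2 = 7.0812 mol × 64.06 g/mol = 453.62 g.

453.6 g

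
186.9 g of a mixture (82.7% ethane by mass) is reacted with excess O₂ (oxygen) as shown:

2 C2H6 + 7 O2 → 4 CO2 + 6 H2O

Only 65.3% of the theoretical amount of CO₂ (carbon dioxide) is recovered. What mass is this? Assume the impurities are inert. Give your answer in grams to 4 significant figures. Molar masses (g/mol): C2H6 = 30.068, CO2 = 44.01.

295.5 g

Pure C2H6 available = 186.9 g × 0.827 = 154.57 g.
n(C2H6) = 154.57 g / 30.068 g/mol = 5.1406 mol.
From the equation the C2H6:CO2 mole ratio is 2:4, so n(CO2) = 5.1406 × 4/2 = 10.281 mol.
Mass of CO2 = 10.281 mol × 44.01 g/mol = 452.47 g.
Actual mass collected = 452.47 g × 0.653 = 295.46 g.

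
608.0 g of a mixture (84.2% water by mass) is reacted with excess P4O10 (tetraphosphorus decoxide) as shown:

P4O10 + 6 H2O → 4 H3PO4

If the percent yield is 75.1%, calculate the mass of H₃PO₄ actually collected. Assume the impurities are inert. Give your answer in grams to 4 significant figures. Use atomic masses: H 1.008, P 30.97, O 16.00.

Pure H2O available = 608.0 g × 0.842 = 511.94 g.
M(H2O) = 2(1.008) + 16.00 = 18.016 g/mol.
M(H3PO4) = 3(1.008) + 30.97 + 4(16.00) = 97.994 g/mol.
n(H2O) = 511.94 g / 18.016 g/mol = 28.416 mol.
From the equation the H2O:H3PO4 mole ratio is 6:4, so n(H3PO4) = 28.416 × 4/6 = 18.944 mol.
Mass of H3PO4 = 18.944 mol × 97.994 g/mol = 1856.4 g.
Actual mass collected = 1856.4 g × 0.751 = 1394.1 g.

1394 g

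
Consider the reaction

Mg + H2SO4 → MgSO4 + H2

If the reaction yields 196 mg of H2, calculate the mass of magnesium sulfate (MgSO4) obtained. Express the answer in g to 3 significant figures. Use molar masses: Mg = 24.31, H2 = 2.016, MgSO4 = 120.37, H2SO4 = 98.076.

Convert: 196 mg = 0.1960 g.
n(H2) = 0.1960 g / 2.016 g/mol = 0.09722 mol.
From the equation the H2:MgSO4 mole ratio is 1:1, so n(MgSO4) = 0.09722 × 1/1 = 0.09722 mol.
Mass of MgSO4 = 0.09722 mol × 120.37 g/mol = 11.70 g.

11.7 g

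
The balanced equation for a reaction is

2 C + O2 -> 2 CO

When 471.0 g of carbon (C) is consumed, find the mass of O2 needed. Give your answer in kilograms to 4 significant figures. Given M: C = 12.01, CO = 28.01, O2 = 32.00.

n(C) = 471.00 g / 12.01 g/mol = 39.217 mol.
From the equation the C:O2 mole ratio is 2:1, so n(O2) = 39.217 × 1/2 = 19.609 mol.
Mass of O2 = 19.609 mol × 32.00 g/mol = 627.48 g.
Converting to kg: 627.48 g = 0.6275 kg.

0.6275 kg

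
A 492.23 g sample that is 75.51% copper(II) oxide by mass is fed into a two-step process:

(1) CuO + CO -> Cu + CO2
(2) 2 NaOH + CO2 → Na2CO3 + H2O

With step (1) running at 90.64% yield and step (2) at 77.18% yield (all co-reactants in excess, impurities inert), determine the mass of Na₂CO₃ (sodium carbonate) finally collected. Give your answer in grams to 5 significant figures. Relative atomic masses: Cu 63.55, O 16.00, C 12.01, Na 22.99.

Pure CuO = 492.23 × 0.7551 = 371.683 g.
M(CuO) = 63.55 + 16.00 = 79.55 g/mol.
M(Na2CO3) = 2(22.99) + 12.01 + 3(16.00) = 105.99 g/mol.
n(CuO) = 371.683 / 79.55 = 4.67232 mol.
Step 1 (CuO:CO2 = 1:1): theoretical n(CO2) = 4.67232 mol; at 90.64% yield, n(CO2) = 4.23499 mol.
Step 2 (CO2:Na2CO3 = 1:1): theoretical n(Na2CO3) = 4.23499 mol, so theoretical mass = 4.23499 × 105.99 = 448.866 g.
At 77.18% yield, actual mass of Na2CO3 = 448.866 × 0.7718 = 346.435 g.

346.44 g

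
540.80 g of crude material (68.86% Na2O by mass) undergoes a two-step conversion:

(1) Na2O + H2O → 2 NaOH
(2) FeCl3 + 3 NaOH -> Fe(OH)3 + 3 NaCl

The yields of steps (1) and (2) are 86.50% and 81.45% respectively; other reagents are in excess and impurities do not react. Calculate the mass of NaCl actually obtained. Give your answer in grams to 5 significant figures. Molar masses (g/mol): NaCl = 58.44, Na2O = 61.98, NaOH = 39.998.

Pure Na2O = 540.80 × 0.6886 = 372.395 g.
n(Na2O) = 372.395 / 61.98 = 6.00831 mol.
Step 1 (Na2O:NaOH = 1:2): theoretical n(NaOH) = 12.0166 mol; at 86.50% yield, n(NaOH) = 10.3944 mol.
Step 2 (NaOH:NaCl = 3:3): theoretical n(NaCl) = 10.3944 mol, so theoretical mass = 10.3944 × 58.44 = 607.447 g.
At 81.45% yield, actual mass of NaCl = 607.447 × 0.8145 = 494.766 g.

494.77 g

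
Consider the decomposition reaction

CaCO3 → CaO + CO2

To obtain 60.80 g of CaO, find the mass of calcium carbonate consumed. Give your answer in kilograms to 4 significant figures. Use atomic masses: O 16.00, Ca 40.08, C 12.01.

0.1085 kg

M(CaO) = 40.08 + 16.00 = 56.08 g/mol.
M(CaCO3) = 40.08 + 12.01 + 3(16.00) = 100.09 g/mol.
n(CaO) = 60.800 g / 56.08 g/mol = 1.0842 mol.
From the equation the CaO:CaCO3 mole ratio is 1:1, so n(CaCO3) = 1.0842 × 1/1 = 1.0842 mol.
Mass of CaCO3 = 1.0842 mol × 100.09 g/mol = 108.51 g.
Converting to kg: 108.51 g = 0.1085 kg.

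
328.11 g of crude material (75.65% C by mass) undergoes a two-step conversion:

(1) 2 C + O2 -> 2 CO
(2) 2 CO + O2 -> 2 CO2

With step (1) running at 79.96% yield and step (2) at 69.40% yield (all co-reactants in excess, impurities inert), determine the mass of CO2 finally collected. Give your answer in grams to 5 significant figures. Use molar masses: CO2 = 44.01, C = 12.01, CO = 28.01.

504.74 g

Pure C = 328.11 × 0.7565 = 248.215 g.
n(C) = 248.215 / 12.01 = 20.6674 mol.
Step 1 (C:CO = 2:2): theoretical n(CO) = 20.6674 mol; at 79.96% yield, n(CO) = 16.5256 mol.
Step 2 (CO:CO2 = 2:2): theoretical n(CO2) = 16.5256 mol, so theoretical mass = 16.5256 × 44.01 = 727.293 g.
At 69.40% yield, actual mass of CO2 = 727.293 × 0.6940 = 504.742 g.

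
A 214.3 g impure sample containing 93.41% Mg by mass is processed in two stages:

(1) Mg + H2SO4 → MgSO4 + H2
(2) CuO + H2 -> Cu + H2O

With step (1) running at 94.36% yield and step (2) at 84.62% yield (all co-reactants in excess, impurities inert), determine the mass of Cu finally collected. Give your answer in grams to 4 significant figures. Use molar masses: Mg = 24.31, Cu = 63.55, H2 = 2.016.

417.8 g

Pure Mg = 214.3 × 0.9341 = 200.18 g.
n(Mg) = 200.18 / 24.31 = 8.2344 mol.
Step 1 (Mg:H2 = 1:1): theoretical n(H2) = 8.2344 mol; at 94.36% yield, n(H2) = 7.7700 mol.
Step 2 (H2:Cu = 1:1): theoretical n(Cu) = 7.7700 mol, so theoretical mass = 7.7700 × 63.55 = 493.78 g.
At 84.62% yield, actual mass of Cu = 493.78 × 0.8462 = 417.84 g.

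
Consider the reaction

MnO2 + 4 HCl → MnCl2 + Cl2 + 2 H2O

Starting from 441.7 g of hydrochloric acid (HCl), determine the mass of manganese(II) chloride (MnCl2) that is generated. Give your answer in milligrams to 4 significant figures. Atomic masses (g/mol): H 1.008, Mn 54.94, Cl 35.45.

381100 mg

M(HCl) = 1.008 + 35.45 = 36.458 g/mol.
M(MnCl2) = 54.94 + 2(35.45) = 125.84 g/mol.
n(HCl) = 441.70 g / 36.458 g/mol = 12.115 mol.
From the equation the HCl:MnCl2 mole ratio is 4:1, so n(MnCl2) = 12.115 × 1/4 = 3.0288 mol.
Mass of MnCl2 = 3.0288 mol × 125.84 g/mol = 381.15 g.
Converting to mg: 381.15 g = 381100 mg.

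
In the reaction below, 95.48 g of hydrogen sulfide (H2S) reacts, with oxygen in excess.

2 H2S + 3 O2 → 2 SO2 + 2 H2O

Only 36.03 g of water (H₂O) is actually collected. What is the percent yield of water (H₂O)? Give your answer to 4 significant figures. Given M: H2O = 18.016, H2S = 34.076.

n(H2S) = 95.480 g / 34.076 g/mol = 2.8020 mol.
From the equation the H2S:H2O mole ratio is 2:2, so n(H2O) = 2.8020 × 2/2 = 2.8020 mol.
Mass of H2O = 2.8020 mol × 18.016 g/mol = 50.480 g.
This is the theoretical yield. Percent yield = 36.03 g / 50.480 g × 100% = 71.374%.

71.37 %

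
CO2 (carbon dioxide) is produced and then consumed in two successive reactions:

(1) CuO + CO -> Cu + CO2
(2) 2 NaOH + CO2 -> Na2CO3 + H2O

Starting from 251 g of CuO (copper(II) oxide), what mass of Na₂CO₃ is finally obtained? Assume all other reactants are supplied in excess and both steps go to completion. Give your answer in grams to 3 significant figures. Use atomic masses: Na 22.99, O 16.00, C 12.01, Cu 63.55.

334 g

M(CuO) = 63.55 + 16.00 = 79.55 g/mol.
M(Na2CO3) = 2(22.99) + 12.01 + 3(16.00) = 105.99 g/mol.
n(CuO) = 251.0 / 79.55 = 3.155 mol.
Step 1 gives a 1:1 ratio of CuO to CO2, so n(CO2) = 3.155 mol.
In step 2 the CO2:Na2CO3 ratio is 1:1, so n(Na2CO3) = 3.155 mol.
Mass of Na2CO3 = 3.155 × 105.99 = 334.4 g.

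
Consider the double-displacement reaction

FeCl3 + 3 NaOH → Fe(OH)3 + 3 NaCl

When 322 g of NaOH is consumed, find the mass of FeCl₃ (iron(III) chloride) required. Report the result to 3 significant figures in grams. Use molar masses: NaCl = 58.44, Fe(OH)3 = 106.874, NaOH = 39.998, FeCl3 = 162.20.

435 g

n(NaOH) = 322.0 g / 39.998 g/mol = 8.050 mol.
From the equation the NaOH:FeCl3 mole ratio is 3:1, so n(FeCl3) = 8.050 × 1/3 = 2.683 mol.
Mass of FeCl3 = 2.683 mol × 162.20 g/mol = 435.3 g.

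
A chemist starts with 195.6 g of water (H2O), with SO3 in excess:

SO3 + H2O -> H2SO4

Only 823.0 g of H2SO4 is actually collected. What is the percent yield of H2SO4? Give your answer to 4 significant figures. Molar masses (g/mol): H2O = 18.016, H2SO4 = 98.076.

n(H2O) = 195.60 g / 18.016 g/mol = 10.857 mol.
From the equation the H2O:H2SO4 mole ratio is 1:1, so n(H2SO4) = 10.857 × 1/1 = 10.857 mol.
Mass of H2SO4 = 10.857 mol × 98.076 g/mol = 1064.8 g.
This is the theoretical yield. Percent yield = 823.0 g / 1064.8 g × 100% = 77.291%.

77.29 %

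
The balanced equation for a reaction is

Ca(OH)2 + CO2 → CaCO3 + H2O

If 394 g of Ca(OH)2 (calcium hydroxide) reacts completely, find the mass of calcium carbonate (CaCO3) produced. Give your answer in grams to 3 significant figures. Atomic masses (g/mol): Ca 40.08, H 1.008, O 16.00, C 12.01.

532 g

M(Ca(OH)2) = 40.08 + 2(16.00) + 2(1.008) = 74.096 g/mol.
M(CaCO3) = 40.08 + 12.01 + 3(16.00) = 100.09 g/mol.
n(Ca(OH)2) = 394.0 g / 74.096 g/mol = 5.317 mol.
From the equation the Ca(OH)2:CaCO3 mole ratio is 1:1, so n(CaCO3) = 5.317 × 1/1 = 5.317 mol.
Mass of CaCO3 = 5.317 mol × 100.09 g/mol = 532.2 g.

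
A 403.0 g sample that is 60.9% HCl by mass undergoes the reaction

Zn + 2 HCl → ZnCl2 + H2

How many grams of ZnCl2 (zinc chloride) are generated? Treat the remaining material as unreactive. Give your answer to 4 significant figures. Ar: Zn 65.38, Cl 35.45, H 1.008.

Mass of pure HCl = 403.0 g × 0.609 = 245.43 g.
M(HCl) = 1.008 + 35.45 = 36.458 g/mol.
M(ZnCl2) = 65.38 + 2(35.45) = 136.28 g/mol.
n(HCl) = 245.43 g / 36.458 g/mol = 6.7318 mol.
From the equation the HCl:ZnCl2 mole ratio is 2:1, so n(ZnCl2) = 6.7318 × 1/2 = 3.3659 mol.
Mass of ZnCl2 = 3.3659 mol × 136.28 g/mol = 458.70 g.

458.7 g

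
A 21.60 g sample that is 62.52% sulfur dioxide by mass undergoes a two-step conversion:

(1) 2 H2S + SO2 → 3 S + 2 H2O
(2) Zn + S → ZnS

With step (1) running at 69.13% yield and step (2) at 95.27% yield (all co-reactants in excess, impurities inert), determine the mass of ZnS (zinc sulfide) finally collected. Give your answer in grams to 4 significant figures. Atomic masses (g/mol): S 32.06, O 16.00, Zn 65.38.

Pure SO2 = 21.60 × 0.6252 = 13.504 g.
M(SO2) = 32.06 + 2(16.00) = 64.06 g/mol.
M(ZnS) = 65.38 + 32.06 = 97.44 g/mol.
n(SO2) = 13.504 / 64.06 = 0.21081 mol.
Step 1 (SO2:S = 1:3): theoretical n(S) = 0.63242 mol; at 69.13% yield, n(S) = 0.43719 mol.
Step 2 (S:ZnS = 1:1): theoretical n(ZnS) = 0.43719 mol, so theoretical mass = 0.43719 × 97.44 = 42.600 g.
At 95.27% yield, actual mass of ZnS = 42.600 × 0.9527 = 40.585 g.

40.59 g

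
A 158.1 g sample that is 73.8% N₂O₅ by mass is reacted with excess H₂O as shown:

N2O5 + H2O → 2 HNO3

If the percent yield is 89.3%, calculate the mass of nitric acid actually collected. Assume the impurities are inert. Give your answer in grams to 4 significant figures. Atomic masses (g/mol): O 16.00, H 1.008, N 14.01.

121.6 g

Pure N2O5 available = 158.1 g × 0.738 = 116.68 g.
M(N2O5) = 2(14.01) + 5(16.00) = 108.02 g/mol.
M(HNO3) = 1.008 + 14.01 + 3(16.00) = 63.018 g/mol.
n(N2O5) = 116.68 g / 108.02 g/mol = 1.0801 mol.
From the equation the N2O5:HNO3 mole ratio is 1:2, so n(HNO3) = 1.0801 × 2/1 = 2.1603 mol.
Mass of HNO3 = 2.1603 mol × 63.018 g/mol = 136.14 g.
Actual mass collected = 136.14 g × 0.893 = 121.57 g.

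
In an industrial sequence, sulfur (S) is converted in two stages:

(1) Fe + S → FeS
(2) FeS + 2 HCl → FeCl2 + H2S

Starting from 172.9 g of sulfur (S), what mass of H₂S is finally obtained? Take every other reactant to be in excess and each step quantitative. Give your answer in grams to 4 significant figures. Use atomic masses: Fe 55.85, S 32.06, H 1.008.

183.8 g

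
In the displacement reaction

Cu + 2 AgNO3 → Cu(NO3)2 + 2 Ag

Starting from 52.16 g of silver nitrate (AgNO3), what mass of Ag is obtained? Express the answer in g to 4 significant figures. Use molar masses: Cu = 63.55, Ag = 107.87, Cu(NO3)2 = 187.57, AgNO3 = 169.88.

n(AgNO3) = 52.160 g / 169.88 g/mol = 0.30704 mol.
From the equation the AgNO3:Ag mole ratio is 2:2, so n(Ag) = 0.30704 × 2/2 = 0.30704 mol.
Mass of Ag = 0.30704 mol × 107.87 g/mol = 33.120 g.

33.12 g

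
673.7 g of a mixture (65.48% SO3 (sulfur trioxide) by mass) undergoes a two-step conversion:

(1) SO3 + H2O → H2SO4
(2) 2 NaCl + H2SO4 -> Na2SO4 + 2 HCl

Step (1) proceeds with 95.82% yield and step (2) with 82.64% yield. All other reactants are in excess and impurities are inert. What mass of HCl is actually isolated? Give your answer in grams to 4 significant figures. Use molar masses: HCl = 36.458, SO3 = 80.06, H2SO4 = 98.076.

Pure SO3 = 673.7 × 0.6548 = 441.14 g.
n(SO3) = 441.14 / 80.06 = 5.5101 mol.
Step 1 (SO3:H2SO4 = 1:1): theoretical n(H2SO4) = 5.5101 mol; at 95.82% yield, n(H2SO4) = 5.2798 mol.
Step 2 (H2SO4:HCl = 1:2): theoretical n(HCl) = 10.560 mol, so theoretical mass = 10.560 × 36.458 = 384.98 g.
At 82.64% yield, actual mass of HCl = 384.98 × 0.8264 = 318.15 g.

318.1 g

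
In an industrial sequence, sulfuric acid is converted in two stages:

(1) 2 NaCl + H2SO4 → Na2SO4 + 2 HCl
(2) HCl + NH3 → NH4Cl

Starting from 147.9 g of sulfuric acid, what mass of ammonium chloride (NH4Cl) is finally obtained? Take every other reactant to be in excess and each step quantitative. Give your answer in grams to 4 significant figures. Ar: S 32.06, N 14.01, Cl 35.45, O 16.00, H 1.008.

161.3 g

M(H2SO4) = 2(1.008) + 32.06 + 4(16.00) = 98.076 g/mol.
M(NH4Cl) = 14.01 + 4(1.008) + 35.45 = 53.492 g/mol.
n(H2SO4) = 147.90 / 98.076 = 1.5080 mol.
Step 1 gives a 1:2 ratio of H2SO4 to HCl, so n(HCl) = 3.0160 mol.
In step 2 the HCl:NH4Cl ratio is 1:1, so n(NH4Cl) = 3.0160 mol.
Mass of NH4Cl = 3.0160 × 53.492 = 161.33 g.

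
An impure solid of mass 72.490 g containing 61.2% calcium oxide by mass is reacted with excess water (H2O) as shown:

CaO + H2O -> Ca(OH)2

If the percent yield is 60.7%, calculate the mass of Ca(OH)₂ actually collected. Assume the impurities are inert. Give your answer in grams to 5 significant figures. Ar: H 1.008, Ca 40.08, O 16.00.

35.580 g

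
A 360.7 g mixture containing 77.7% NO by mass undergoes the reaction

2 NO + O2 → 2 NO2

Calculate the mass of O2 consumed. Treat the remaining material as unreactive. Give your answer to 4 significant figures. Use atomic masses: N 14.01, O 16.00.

149.4 g

Mass of pure NO = 360.7 g × 0.777 = 280.26 g.
M(NO) = 14.01 + 16.00 = 30.01 g/mol.
M(O2) = 2(16.00) = 32.00 g/mol.
n(NO) = 280.26 g / 30.01 g/mol = 9.3390 mol.
From the equation the NO:O2 mole ratio is 2:1, so n(O2) = 9.3390 × 1/2 = 4.6695 mol.
Mass of O2 = 4.6695 mol × 32.00 g/mol = 149.42 g.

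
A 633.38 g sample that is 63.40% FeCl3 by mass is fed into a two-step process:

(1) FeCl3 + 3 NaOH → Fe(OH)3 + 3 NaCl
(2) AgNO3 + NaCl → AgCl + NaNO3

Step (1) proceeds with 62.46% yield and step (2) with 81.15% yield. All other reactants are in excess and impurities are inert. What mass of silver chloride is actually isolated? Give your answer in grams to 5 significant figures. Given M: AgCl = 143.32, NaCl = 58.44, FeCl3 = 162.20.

Pure FeCl3 = 633.38 × 0.6340 = 401.563 g.
n(FeCl3) = 401.563 / 162.20 = 2.47573 mol.
Step 1 (FeCl3:NaCl = 1:3): theoretical n(NaCl) = 7.42718 mol; at 62.46% yield, n(NaCl) = 4.63902 mol.
Step 2 (NaCl:AgCl = 1:1): theoretical n(AgCl) = 4.63902 mol, so theoretical mass = 4.63902 × 143.32 = 664.864 g.
At 81.15% yield, actual mass of AgCl = 664.864 × 0.8115 = 539.537 g.

539.54 g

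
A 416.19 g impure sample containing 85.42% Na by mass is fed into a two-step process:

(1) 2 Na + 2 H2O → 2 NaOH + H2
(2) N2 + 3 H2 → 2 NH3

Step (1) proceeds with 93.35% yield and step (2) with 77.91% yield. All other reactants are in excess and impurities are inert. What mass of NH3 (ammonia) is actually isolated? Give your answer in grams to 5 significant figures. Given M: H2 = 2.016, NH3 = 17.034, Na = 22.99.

Pure Na = 416.19 × 0.8542 = 355.509 g.
n(Na) = 355.509 / 22.99 = 15.4637 mol.
Step 1 (Na:H2 = 2:1): theoretical n(H2) = 7.73183 mol; at 93.35% yield, n(H2) = 7.21766 mol.
Step 2 (H2:NH3 = 3:2): theoretical n(NH3) = 4.81177 mol, so theoretical mass = 4.81177 × 17.034 = 81.9638 g.
At 77.91% yield, actual mass of NH3 = 81.9638 × 0.7791 = 63.8580 g.

63.858 g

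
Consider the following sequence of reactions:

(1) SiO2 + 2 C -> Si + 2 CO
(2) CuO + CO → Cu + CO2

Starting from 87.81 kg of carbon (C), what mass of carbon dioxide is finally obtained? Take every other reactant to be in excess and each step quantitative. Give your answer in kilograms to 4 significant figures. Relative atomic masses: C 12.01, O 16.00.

321.8 kg

M(C) = 12.01 g/mol.
M(CO2) = 12.01 + 2(16.00) = 44.01 g/mol.
87.81 kg = 87810 g.
n(C) = 87810 / 12.01 = 7311.4 mol.
Step 1 gives a 2:2 ratio of C to CO, so n(CO) = 7311.4 mol.
In step 2 the CO:CO2 ratio is 1:1, so n(CO2) = 7311.4 mol.
Mass of CO2 = 7311.4 × 44.01 = 321780 g = 321.8 kg.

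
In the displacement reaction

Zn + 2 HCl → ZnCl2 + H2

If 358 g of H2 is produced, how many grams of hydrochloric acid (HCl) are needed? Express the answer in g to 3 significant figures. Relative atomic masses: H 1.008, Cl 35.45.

M(H2) = 2(1.008) = 2.016 g/mol.
M(HCl) = 1.008 + 35.45 = 36.458 g/mol.
n(H2) = 358.0 g / 2.016 g/mol = 177.6 mol.
From the equation the H2:HCl mole ratio is 1:2, so n(HCl) = 177.6 × 2/1 = 355.2 mol.
Mass of HCl = 355.2 mol × 36.458 g/mol = 12950 g.

12900 g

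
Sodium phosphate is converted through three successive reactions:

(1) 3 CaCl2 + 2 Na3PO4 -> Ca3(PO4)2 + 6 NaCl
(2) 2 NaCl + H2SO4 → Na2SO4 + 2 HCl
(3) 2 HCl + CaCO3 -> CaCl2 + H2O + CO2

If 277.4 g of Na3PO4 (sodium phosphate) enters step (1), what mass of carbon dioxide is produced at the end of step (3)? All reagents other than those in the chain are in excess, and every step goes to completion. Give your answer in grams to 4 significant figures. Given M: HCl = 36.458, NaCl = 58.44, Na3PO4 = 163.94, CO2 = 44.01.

n(Na3PO4) = 277.4 / 163.94 = 1.6921 mol.
Reaction (1): Na3PO4→NaCl ratio 2:6 ⇒ n(NaCl) = 5.0762 mol.
Reaction (2): NaCl→HCl ratio 2:2 ⇒ n(HCl) = 5.0762 mol.
Reaction (3): HCl→CO2 ratio 2:1 ⇒ n(CO2) = 2.5381 mol.
Mass of CO2 = 2.5381 × 44.01 = 111.70 g.

111.7 g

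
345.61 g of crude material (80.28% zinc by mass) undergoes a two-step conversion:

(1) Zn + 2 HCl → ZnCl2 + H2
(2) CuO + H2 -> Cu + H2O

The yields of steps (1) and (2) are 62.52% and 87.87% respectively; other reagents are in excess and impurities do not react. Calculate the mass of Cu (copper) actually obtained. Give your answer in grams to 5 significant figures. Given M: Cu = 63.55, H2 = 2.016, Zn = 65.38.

Pure Zn = 345.61 × 0.8028 = 277.456 g.
n(Zn) = 277.456 / 65.38 = 4.24374 mol.
Step 1 (Zn:H2 = 1:1): theoretical n(H2) = 4.24374 mol; at 62.52% yield, n(H2) = 2.65319 mol.
Step 2 (H2:Cu = 1:1): theoretical n(Cu) = 2.65319 mol, so theoretical mass = 2.65319 × 63.55 = 168.610 g.
At 87.87% yield, actual mass of Cu = 168.610 × 0.8787 = 148.158 g.

148.16 g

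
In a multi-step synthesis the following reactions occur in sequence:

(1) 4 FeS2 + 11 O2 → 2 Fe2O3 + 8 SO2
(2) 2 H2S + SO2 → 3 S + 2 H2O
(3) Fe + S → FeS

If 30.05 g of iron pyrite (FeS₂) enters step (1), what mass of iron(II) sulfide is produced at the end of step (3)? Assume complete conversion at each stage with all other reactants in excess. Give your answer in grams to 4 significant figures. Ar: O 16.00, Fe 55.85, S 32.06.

M(FeS2) = 55.85 + 2(32.06) = 119.97 g/mol.
M(FeS) = 55.85 + 32.06 = 87.91 g/mol.
n(FeS2) = 30.05 / 119.97 = 0.25048 mol.
Reaction (1): FeS2→SO2 ratio 4:8 ⇒ n(SO2) = 0.50096 mol.
Reaction (2): SO2→S ratio 1:3 ⇒ n(S) = 1.5029 mol.
Reaction (3): S→FeS ratio 1:1 ⇒ n(FeS) = 1.5029 mol.
Mass of FeS = 1.5029 × 87.91 = 132.12 g.

132.1 g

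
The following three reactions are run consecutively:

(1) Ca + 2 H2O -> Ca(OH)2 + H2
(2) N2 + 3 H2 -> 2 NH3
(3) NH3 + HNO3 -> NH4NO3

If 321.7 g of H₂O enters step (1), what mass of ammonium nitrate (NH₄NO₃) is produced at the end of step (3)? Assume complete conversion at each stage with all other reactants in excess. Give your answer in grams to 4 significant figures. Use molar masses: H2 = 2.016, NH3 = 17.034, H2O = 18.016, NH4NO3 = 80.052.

476.5 g

n(H2O) = 321.7 / 18.016 = 17.856 mol.
Reaction (1): H2O→H2 ratio 2:1 ⇒ n(H2) = 8.9282 mol.
Reaction (2): H2→NH3 ratio 3:2 ⇒ n(NH3) = 5.9521 mol.
Reaction (3): NH3→NH4NO3 ratio 1:1 ⇒ n(NH4NO3) = 5.9521 mol.
Mass of NH4NO3 = 5.9521 × 80.052 = 476.48 g.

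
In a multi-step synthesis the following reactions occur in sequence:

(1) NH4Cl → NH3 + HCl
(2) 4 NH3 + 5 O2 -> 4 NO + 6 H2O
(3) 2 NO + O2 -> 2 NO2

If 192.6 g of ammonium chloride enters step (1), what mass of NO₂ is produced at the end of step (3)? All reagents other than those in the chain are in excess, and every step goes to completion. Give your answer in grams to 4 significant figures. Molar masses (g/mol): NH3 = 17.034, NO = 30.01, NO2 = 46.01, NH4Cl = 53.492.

165.7 g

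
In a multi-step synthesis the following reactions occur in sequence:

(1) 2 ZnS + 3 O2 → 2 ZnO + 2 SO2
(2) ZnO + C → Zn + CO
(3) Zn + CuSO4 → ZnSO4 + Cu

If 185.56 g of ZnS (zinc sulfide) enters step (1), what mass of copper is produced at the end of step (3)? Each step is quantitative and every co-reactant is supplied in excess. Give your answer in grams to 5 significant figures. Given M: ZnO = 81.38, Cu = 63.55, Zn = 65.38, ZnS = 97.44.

121.02 g

n(ZnS) = 185.56 / 97.44 = 1.90435 mol.
Reaction (1): ZnS→ZnO ratio 2:2 ⇒ n(ZnO) = 1.90435 mol.
Reaction (2): ZnO→Zn ratio 1:1 ⇒ n(Zn) = 1.90435 mol.
Reaction (3): Zn→Cu ratio 1:1 ⇒ n(Cu) = 1.90435 mol.
Mass of Cu = 1.90435 × 63.55 = 121.022 g.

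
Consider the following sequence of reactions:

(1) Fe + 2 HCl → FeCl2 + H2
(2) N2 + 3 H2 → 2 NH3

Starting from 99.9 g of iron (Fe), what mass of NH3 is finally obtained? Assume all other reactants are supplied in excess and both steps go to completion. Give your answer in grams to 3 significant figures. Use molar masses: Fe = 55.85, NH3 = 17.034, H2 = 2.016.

20.3 g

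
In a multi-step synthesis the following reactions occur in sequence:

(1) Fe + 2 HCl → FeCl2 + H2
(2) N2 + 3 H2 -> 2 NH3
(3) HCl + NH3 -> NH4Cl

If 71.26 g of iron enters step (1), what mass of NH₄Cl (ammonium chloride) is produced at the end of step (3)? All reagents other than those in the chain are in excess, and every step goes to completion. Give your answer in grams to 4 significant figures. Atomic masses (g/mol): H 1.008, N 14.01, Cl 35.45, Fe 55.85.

45.50 g

M(Fe) = 55.85 g/mol.
M(NH4Cl) = 14.01 + 4(1.008) + 35.45 = 53.492 g/mol.
n(Fe) = 71.26 / 55.85 = 1.2759 mol.
Reaction (1): Fe→H2 ratio 1:1 ⇒ n(H2) = 1.2759 mol.
Reaction (2): H2→NH3 ratio 3:2 ⇒ n(NH3) = 0.85061 mol.
Reaction (3): NH3→NH4Cl ratio 1:1 ⇒ n(NH4Cl) = 0.85061 mol.
Mass of NH4Cl = 0.85061 × 53.492 = 45.501 g.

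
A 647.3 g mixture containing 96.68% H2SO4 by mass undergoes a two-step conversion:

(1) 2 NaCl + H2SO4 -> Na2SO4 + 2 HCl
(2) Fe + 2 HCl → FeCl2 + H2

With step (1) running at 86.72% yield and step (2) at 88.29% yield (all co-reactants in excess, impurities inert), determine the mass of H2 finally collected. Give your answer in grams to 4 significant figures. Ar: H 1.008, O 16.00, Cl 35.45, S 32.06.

Pure H2SO4 = 647.3 × 0.9668 = 625.81 g.
M(H2SO4) = 2(1.008) + 32.06 + 4(16.00) = 98.076 g/mol.
M(H2) = 2(1.008) = 2.016 g/mol.
n(H2SO4) = 625.81 / 98.076 = 6.3809 mol.
Step 1 (H2SO4:HCl = 1:2): theoretical n(HCl) = 12.762 mol; at 86.72% yield, n(HCl) = 11.067 mol.
Step 2 (HCl:H2 = 2:1): theoretical n(H2) = 5.5335 mol, so theoretical mass = 5.5335 × 2.016 = 11.156 g.
At 88.29% yield, actual mass of H2 = 11.156 × 0.8829 = 9.8492 g.

9.849 g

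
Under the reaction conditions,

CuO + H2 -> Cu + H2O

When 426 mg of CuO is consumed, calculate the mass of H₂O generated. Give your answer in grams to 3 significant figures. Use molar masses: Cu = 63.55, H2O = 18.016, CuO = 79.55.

Convert: 426 mg = 0.4260 g.
n(CuO) = 0.4260 g / 79.55 g/mol = 0.005355 mol.
From the equation the CuO:H2O mole ratio is 1:1, so n(H2O) = 0.005355 × 1/1 = 0.005355 mol.
Mass of H2O = 0.005355 mol × 18.016 g/mol = 0.09648 g.

0.0965 g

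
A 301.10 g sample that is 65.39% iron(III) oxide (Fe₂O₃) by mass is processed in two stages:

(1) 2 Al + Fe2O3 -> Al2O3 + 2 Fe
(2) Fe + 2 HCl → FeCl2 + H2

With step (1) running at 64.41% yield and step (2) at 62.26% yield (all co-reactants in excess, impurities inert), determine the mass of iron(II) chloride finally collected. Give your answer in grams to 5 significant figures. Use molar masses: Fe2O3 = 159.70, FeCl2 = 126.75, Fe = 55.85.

125.33 g

Pure Fe2O3 = 301.10 × 0.6539 = 196.889 g.
n(Fe2O3) = 196.889 / 159.70 = 1.23287 mol.
Step 1 (Fe2O3:Fe = 1:2): theoretical n(Fe) = 2.46574 mol; at 64.41% yield, n(Fe) = 1.58818 mol.
Step 2 (Fe:FeCl2 = 1:1): theoretical n(FeCl2) = 1.58818 mol, so theoretical mass = 1.58818 × 126.75 = 201.302 g.
At 62.26% yield, actual mass of FeCl2 = 201.302 × 0.6226 = 125.331 g.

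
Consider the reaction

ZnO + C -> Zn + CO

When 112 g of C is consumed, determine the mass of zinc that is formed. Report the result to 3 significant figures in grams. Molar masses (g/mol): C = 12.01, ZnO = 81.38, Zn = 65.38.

610 g

n(C) = 112.0 g / 12.01 g/mol = 9.326 mol.
From the equation the C:Zn mole ratio is 1:1, so n(Zn) = 9.326 × 1/1 = 9.326 mol.
Mass of Zn = 9.326 mol × 65.38 g/mol = 609.7 g.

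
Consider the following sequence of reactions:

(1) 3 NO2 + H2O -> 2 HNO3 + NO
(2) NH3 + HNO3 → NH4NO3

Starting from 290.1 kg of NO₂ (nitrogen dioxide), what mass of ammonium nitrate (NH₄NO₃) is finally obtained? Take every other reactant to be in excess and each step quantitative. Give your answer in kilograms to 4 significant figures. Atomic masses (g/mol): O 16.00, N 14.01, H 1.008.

336.5 kg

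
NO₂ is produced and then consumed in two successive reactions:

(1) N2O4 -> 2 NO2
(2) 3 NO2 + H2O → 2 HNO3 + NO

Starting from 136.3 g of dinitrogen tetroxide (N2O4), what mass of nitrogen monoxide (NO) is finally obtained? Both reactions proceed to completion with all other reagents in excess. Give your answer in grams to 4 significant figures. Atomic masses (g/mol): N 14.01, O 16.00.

M(N2O4) = 2(14.01) + 4(16.00) = 92.02 g/mol.
M(NO) = 14.01 + 16.00 = 30.01 g/mol.
n(N2O4) = 136.30 / 92.02 = 1.4812 mol.
Step 1 gives a 1:2 ratio of N2O4 to NO2, so n(NO2) = 2.9624 mol.
In step 2 the NO2:NO ratio is 3:1, so n(NO) = 0.98747 mol.
Mass of NO = 0.98747 × 30.01 = 29.634 g.

29.63 g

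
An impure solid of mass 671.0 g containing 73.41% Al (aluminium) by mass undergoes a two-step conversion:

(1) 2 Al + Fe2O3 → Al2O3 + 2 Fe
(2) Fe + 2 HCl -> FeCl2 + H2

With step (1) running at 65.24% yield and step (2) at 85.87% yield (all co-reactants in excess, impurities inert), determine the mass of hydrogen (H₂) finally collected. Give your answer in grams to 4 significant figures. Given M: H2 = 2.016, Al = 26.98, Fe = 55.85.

20.62 g

Pure Al = 671.0 × 0.7341 = 492.58 g.
n(Al) = 492.58 / 26.98 = 18.257 mol.
Step 1 (Al:Fe = 2:2): theoretical n(Fe) = 18.257 mol; at 65.24% yield, n(Fe) = 11.911 mol.
Step 2 (Fe:H2 = 1:1): theoretical n(H2) = 11.911 mol, so theoretical mass = 11.911 × 2.016 = 24.013 g.
At 85.87% yield, actual mass of H2 = 24.013 × 0.8587 = 20.620 g.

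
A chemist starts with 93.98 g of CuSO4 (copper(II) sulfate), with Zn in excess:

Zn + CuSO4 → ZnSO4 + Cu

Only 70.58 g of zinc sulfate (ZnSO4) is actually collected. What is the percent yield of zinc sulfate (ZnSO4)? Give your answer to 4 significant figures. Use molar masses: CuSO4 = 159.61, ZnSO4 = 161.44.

n(CuSO4) = 93.980 g / 159.61 g/mol = 0.58881 mol.
From the equation the CuSO4:ZnSO4 mole ratio is 1:1, so n(ZnSO4) = 0.58881 × 1/1 = 0.58881 mol.
Mass of ZnSO4 = 0.58881 mol × 161.44 g/mol = 95.058 g.
This is the theoretical yield. Percent yield = 70.58 g / 95.058 g × 100% = 74.250%.

74.25 %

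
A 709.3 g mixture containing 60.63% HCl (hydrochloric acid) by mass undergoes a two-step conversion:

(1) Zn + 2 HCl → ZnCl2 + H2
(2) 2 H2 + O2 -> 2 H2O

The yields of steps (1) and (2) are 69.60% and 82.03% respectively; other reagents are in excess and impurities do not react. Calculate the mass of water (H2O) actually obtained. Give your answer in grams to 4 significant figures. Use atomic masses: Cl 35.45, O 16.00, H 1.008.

60.66 g

Pure HCl = 709.3 × 0.6063 = 430.05 g.
M(HCl) = 1.008 + 35.45 = 36.458 g/mol.
M(H2O) = 2(1.008) + 16.00 = 18.016 g/mol.
n(HCl) = 430.05 / 36.458 = 11.796 mol.
Step 1 (HCl:H2 = 2:1): theoretical n(H2) = 5.8979 mol; at 69.60% yield, n(H2) = 4.1049 mol.
Step 2 (H2:H2O = 2:2): theoretical n(H2O) = 4.1049 mol, so theoretical mass = 4.1049 × 18.016 = 73.954 g.
At 82.03% yield, actual mass of H2O = 73.954 × 0.8203 = 60.665 g.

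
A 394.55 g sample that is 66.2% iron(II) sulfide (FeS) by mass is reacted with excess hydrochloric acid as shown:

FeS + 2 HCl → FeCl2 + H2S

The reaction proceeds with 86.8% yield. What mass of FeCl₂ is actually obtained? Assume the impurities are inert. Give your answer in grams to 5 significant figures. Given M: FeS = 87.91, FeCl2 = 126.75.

Pure FeS available = 394.55 g × 0.662 = 261.192 g.
n(FeS) = 261.192 g / 87.91 g/mol = 2.97113 mol.
From the equation the FeS:FeCl2 mole ratio is 1:1, so n(FeCl2) = 2.97113 × 1/1 = 2.97113 mol.
Mass of FeCl2 = 2.97113 mol × 126.75 g/mol = 376.591 g.
Actual mass collected = 376.591 g × 0.868 = 326.881 g.

326.88 g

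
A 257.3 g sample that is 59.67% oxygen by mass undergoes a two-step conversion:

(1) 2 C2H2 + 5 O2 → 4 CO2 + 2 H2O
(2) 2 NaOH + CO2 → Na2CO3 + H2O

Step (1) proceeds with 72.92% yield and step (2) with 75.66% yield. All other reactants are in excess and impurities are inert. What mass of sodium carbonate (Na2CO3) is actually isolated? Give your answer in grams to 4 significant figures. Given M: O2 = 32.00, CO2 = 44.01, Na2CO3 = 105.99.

Pure O2 = 257.3 × 0.5967 = 153.53 g.
n(O2) = 153.53 / 32.00 = 4.7978 mol.
Step 1 (O2:CO2 = 5:4): theoretical n(CO2) = 3.8383 mol; at 72.92% yield, n(CO2) = 2.7989 mol.
Step 2 (CO2:Na2CO3 = 1:1): theoretical n(Na2CO3) = 2.7989 mol, so theoretical mass = 2.7989 × 105.99 = 296.65 g.
At 75.66% yield, actual mass of Na2CO3 = 296.65 × 0.7566 = 224.45 g.

224.4 g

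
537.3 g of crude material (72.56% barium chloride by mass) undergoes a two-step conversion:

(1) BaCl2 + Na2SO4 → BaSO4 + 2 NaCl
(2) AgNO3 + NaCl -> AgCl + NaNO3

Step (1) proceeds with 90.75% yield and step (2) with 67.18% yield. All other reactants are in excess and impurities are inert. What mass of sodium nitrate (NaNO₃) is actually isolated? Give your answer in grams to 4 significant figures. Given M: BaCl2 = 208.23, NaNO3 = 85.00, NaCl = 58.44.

194.0 g

Pure BaCl2 = 537.3 × 0.7256 = 389.86 g.
n(BaCl2) = 389.86 / 208.23 = 1.8723 mol.
Step 1 (BaCl2:NaCl = 1:2): theoretical n(NaCl) = 3.7446 mol; at 90.75% yield, n(NaCl) = 3.3982 mol.
Step 2 (NaCl:NaNO3 = 1:1): theoretical n(NaNO3) = 3.3982 mol, so theoretical mass = 3.3982 × 85.00 = 288.85 g.
At 67.18% yield, actual mass of NaNO3 = 288.85 × 0.6718 = 194.05 g.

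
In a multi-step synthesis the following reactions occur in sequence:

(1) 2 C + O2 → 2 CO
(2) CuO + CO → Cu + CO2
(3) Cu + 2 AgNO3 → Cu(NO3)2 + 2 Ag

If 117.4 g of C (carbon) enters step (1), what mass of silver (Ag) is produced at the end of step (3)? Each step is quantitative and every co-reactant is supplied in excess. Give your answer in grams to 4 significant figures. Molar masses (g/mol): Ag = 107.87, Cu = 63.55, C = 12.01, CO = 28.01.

n(C) = 117.4 / 12.01 = 9.7752 mol.
Reaction (1): C→CO ratio 2:2 ⇒ n(CO) = 9.7752 mol.
Reaction (2): CO→Cu ratio 1:1 ⇒ n(Cu) = 9.7752 mol.
Reaction (3): Cu→Ag ratio 1:2 ⇒ n(Ag) = 19.550 mol.
Mass of Ag = 19.550 × 107.87 = 2108.9 g.

2109 g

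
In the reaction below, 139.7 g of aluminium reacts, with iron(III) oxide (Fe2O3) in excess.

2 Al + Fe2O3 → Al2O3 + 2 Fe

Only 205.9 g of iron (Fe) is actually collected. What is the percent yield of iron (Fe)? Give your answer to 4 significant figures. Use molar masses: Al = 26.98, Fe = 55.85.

n(Al) = 139.70 g / 26.98 g/mol = 5.1779 mol.
From the equation the Al:Fe mole ratio is 2:2, so n(Fe) = 5.1779 × 2/2 = 5.1779 mol.
Mass of Fe = 5.1779 mol × 55.85 g/mol = 289.19 g.
This is the theoretical yield. Percent yield = 205.9 g / 289.19 g × 100% = 71.200%.

71.20 %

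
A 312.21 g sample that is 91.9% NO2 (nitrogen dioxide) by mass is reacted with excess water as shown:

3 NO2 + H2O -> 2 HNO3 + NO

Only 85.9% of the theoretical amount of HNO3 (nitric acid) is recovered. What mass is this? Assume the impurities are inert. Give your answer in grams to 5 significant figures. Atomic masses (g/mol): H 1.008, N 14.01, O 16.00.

225.05 g

Pure NO2 available = 312.21 g × 0.919 = 286.921 g.
M(NO2) = 14.01 + 2(16.00) = 46.01 g/mol.
M(HNO3) = 1.008 + 14.01 + 3(16.00) = 63.018 g/mol.
n(NO2) = 286.921 g / 46.01 g/mol = 6.23606 mol.
From the equation the NO2:HNO3 mole ratio is 3:2, so n(HNO3) = 6.23606 × 2/3 = 4.15737 mol.
Mass of HNO3 = 4.15737 mol × 63.018 g/mol = 261.989 g.
Actual mass collected = 261.989 g × 0.859 = 225.049 g.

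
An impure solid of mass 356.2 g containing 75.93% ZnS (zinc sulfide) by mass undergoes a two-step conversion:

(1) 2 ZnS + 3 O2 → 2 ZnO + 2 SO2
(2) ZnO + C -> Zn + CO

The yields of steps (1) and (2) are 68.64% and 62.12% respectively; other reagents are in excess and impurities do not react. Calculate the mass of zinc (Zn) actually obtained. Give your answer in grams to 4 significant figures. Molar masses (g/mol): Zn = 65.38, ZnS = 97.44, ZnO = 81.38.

77.38 g

Pure ZnS = 356.2 × 0.7593 = 270.46 g.
n(ZnS) = 270.46 / 97.44 = 2.7757 mol.
Step 1 (ZnS:ZnO = 2:2): theoretical n(ZnO) = 2.7757 mol; at 68.64% yield, n(ZnO) = 1.9052 mol.
Step 2 (ZnO:Zn = 1:1): theoretical n(Zn) = 1.9052 mol, so theoretical mass = 1.9052 × 65.38 = 124.56 g.
At 62.12% yield, actual mass of Zn = 124.56 × 0.6212 = 77.379 g.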